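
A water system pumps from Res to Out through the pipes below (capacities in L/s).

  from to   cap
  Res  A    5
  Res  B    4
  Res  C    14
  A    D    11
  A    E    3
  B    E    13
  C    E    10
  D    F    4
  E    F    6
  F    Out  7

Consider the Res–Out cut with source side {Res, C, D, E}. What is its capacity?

19

Edges leaving {Res, C, D, E}: Res→A (5), Res→B (4), D→F (4), E→F (6).
Cut capacity = 5 + 4 + 4 + 6 = 19.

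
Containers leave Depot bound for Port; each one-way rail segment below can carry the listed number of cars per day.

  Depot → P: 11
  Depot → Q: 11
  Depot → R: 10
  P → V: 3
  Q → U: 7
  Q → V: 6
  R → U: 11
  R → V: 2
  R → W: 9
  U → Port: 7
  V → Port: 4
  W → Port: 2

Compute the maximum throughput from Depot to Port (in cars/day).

13

Augment Depot→P→V→Port: bottleneck 3, flow now 3.
Augment Depot→Q→U→Port: bottleneck 7, flow now 10.
Augment Depot→Q→V→Port: bottleneck 1, flow now 11.
Augment Depot→R→W→Port: bottleneck 2, flow now 13.
No augmenting path remains; maximum flow = 13.
In the residual graph, reachable from Depot: {Depot, P, Q, R, U, V, W}.
Min-cut edges: U→Port (7), V→Port (4), W→Port (2); capacity 7 + 4 + 2 = 13.
This cut is saturated, so no flow can exceed 13.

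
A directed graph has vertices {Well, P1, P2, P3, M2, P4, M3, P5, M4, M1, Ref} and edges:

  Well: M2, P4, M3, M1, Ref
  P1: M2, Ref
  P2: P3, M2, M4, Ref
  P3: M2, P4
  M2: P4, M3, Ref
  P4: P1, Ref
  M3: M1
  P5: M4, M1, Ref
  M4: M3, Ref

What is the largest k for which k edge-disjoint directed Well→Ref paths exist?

Assign every edge capacity 1; by Menger, the answer equals the max flow.
Path Well→Ref (+1); total 1.
Path Well→M2→Ref (+1); total 2.
Path Well→P4→Ref (+1); total 3.
No residual Well→Ref path; max flow = 3.
Certifying cut of size 3: {Well→M2, Well→P4, Well→Ref}.

3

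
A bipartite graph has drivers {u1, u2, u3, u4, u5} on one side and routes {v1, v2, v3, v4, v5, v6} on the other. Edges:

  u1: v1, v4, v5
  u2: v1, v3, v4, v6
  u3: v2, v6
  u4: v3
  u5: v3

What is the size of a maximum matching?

4

Unit-capacity flow: source→left, listed edges, right→sink; max matching = max flow.
Augmenting path u1→v1 (+1); matched 1.
Augmenting path u2→v3 (+1); matched 2.
Augmenting path u3→v2 (+1); matched 3.
Augmenting path u4→v3→u2→v4 (+1); matched 4.
No augmenting path remains; maximum matching = 4.
König certificate: {u1, u2, u3, v3} is a vertex cover of size 4 (every listed pair touches it), so no matching can be larger.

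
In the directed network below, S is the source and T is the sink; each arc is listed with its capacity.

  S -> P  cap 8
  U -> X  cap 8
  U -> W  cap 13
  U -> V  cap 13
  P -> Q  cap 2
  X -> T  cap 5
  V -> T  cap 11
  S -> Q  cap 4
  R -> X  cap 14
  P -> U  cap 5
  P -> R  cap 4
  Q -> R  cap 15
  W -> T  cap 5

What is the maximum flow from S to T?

Augment S→P→R→X→T: bottleneck 4, flow now 4.
Augment S→P→U→V→T: bottleneck 4, flow now 8.
Augment S→Q→R→X→T: bottleneck 1, flow now 9.
Augment S→Q→R→P→U→V→T: bottleneck 1, flow now 10. (uses reverse residual edge)
No augmenting path remains; maximum flow = 10.
In the residual graph, reachable from S: {S, P, Q, R, X}.
Min-cut edges: P→U (5), X→T (5); capacity 5 + 5 = 10.
This cut is saturated, so no flow can exceed 10.

10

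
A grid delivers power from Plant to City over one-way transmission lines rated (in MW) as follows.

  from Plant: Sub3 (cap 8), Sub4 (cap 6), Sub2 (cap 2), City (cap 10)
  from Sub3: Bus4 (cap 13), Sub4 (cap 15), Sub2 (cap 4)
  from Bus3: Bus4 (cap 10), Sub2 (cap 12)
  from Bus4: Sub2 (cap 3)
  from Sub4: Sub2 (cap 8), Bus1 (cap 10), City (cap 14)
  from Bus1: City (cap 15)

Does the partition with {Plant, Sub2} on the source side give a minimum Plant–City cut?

Given cut capacity: 8 + 6 + 10 = 24.
Augment Plant→City: bottleneck 10, flow now 10.
Augment Plant→Sub4→City: bottleneck 6, flow now 16.
Augment Plant→Sub3→Sub4→City: bottleneck 8, flow now 24.
No augmenting path remains; maximum flow = 24.
Cut capacity 24 equals the max flow, so it is a minimum cut.

Yes — it is a minimum cut (capacity 24).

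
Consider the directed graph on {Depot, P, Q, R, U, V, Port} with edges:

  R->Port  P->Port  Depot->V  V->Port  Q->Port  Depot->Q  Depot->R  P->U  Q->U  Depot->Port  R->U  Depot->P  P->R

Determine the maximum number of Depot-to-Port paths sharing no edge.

Assign every edge capacity 1; by Menger, the answer equals the max flow.
Path Depot→Port (+1); total 1.
Path Depot→P→Port (+1); total 2.
Path Depot→Q→Port (+1); total 3.
Path Depot→R→Port (+1); total 4.
Path Depot→V→Port (+1); total 5.
No residual Depot→Port path; max flow = 5.
Certifying cut of size 5: {Depot→P, Depot→Port, Depot→Q, Depot→R, Depot→V}.

5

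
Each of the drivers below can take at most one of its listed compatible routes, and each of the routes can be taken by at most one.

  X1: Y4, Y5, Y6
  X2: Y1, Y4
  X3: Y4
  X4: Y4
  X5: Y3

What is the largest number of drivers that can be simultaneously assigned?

4

Unit-capacity flow: source→left, listed edges, right→sink; max matching = max flow.
Augmenting path X1→Y4 (+1); matched 1.
Augmenting path X2→Y1 (+1); matched 2.
Augmenting path X5→Y3 (+1); matched 3.
Augmenting path X3→Y4→X1→Y5 (+1); matched 4.
No augmenting path remains; maximum matching = 4.
König certificate: {X1, X2, X5, Y4} is a vertex cover of size 4 (every listed pair touches it), so no matching can be larger.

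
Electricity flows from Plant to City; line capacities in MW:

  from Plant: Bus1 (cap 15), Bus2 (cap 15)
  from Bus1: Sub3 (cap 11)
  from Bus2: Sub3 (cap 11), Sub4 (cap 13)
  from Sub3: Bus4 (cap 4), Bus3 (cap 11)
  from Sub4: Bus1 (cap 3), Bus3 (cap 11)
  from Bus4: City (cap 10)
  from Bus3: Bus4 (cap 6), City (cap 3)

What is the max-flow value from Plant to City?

13

Augment Plant→Bus1→Sub3→Bus4→City: bottleneck 4, flow now 4.
Augment Plant→Bus1→Sub3→Bus3→City: bottleneck 3, flow now 7.
Augment Plant→Bus1→Sub3→Bus3→Bus4→City: bottleneck 4, flow now 11.
Augment Plant→Bus2→Sub3→Bus3→Bus4→City: bottleneck 2, flow now 13.
No augmenting path remains; maximum flow = 13.
In the residual graph, reachable from Plant: {Plant, Bus1, Bus2, Sub3, Sub4, Bus3}.
Min-cut edges: Sub3→Bus4 (4), Bus3→Bus4 (6), Bus3→City (3); capacity 4 + 6 + 3 = 13.
This cut is saturated, so no flow can exceed 13.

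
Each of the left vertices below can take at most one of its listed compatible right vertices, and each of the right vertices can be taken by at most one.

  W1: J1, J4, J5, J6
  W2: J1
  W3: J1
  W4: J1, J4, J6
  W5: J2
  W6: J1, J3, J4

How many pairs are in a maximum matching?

Unit-capacity flow: source→left, listed edges, right→sink; max matching = max flow.
Augmenting path W1→J1 (+1); matched 1.
Augmenting path W4→J4 (+1); matched 2.
Augmenting path W5→J2 (+1); matched 3.
Augmenting path W6→J3 (+1); matched 4.
Augmenting path W2→J1→W1→J5 (+1); matched 5.
No augmenting path remains; maximum matching = 5.
König certificate: {W1, W4, W5, W6, J1} is a vertex cover of size 5 (every listed pair touches it), so no matching can be larger.

5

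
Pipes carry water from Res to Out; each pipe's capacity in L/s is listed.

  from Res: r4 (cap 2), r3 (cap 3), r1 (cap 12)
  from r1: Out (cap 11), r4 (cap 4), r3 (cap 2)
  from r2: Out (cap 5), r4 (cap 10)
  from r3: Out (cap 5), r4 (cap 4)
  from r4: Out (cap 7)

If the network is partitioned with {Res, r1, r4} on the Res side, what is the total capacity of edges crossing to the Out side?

Edges leaving {Res, r1, r4}: Res→r3 (3), r1→r3 (2), r1→Out (11), r4→Out (7).
Cut capacity = 3 + 2 + 11 + 7 = 23.

23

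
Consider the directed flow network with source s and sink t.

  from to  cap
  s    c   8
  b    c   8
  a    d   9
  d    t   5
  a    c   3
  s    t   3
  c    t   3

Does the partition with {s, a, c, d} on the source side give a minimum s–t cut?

Given cut capacity: 3 + 3 + 5 = 11.
Augment s→t: bottleneck 3, flow now 3.
Augment s→c→t: bottleneck 3, flow now 6.
No augmenting path remains; maximum flow = 6.
In the residual graph, reachable from s: {s, c}.
Min-cut edges: s→t (3), c→t (3); capacity 3 + 3 = 6.
Cut capacity 11 exceeds the max flow 6, so it is not minimum.

No — its capacity is 11, but the minimum cut has capacity 6.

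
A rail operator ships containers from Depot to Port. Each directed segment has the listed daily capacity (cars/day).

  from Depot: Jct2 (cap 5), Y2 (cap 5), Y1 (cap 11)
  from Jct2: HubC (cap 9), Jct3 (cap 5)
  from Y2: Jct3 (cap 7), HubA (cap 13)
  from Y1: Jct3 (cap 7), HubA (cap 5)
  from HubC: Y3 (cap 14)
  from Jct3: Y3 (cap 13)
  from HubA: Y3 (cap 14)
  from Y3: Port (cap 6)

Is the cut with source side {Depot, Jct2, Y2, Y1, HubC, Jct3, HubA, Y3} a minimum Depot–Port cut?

Given cut capacity: 6 = 6.
Augment Depot→Jct2→HubC→Y3→Port: bottleneck 5, flow now 5.
Augment Depot→Y2→Jct3→Y3→Port: bottleneck 1, flow now 6.
No augmenting path remains; maximum flow = 6.
Cut capacity 6 equals the max flow, so it is a minimum cut.

Yes — it is a minimum cut (capacity 6).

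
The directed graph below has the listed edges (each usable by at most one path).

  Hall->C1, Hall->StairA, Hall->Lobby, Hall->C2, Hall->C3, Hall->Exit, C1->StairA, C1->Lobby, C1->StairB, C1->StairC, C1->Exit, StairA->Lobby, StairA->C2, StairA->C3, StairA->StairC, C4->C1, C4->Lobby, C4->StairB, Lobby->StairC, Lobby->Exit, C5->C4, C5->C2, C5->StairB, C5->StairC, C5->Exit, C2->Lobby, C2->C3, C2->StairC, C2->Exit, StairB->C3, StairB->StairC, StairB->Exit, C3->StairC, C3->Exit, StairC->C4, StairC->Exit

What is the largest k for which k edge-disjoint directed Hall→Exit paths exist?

6

Assign every edge capacity 1; by Menger, the answer equals the max flow.
Path Hall→Exit (+1); total 1.
Path Hall→C1→Exit (+1); total 2.
Path Hall→Lobby→Exit (+1); total 3.
Path Hall→C2→Exit (+1); total 4.
Path Hall→C3→Exit (+1); total 5.
Path Hall→StairA→StairC→Exit (+1); total 6.
No residual Hall→Exit path; max flow = 6.
Certifying cut of size 6: {Hall→C1, Hall→C2, Hall→C3, Hall→Exit, Hall→Lobby, Hall→StairA}.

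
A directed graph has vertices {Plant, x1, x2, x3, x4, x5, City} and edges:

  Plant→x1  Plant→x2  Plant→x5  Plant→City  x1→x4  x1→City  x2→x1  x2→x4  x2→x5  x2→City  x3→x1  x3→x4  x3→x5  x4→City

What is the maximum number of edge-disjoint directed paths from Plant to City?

Assign every edge capacity 1; by Menger, the answer equals the max flow.
Path Plant→City (+1); total 1.
Path Plant→x1→City (+1); total 2.
Path Plant→x2→City (+1); total 3.
No residual Plant→City path; max flow = 3.
Certifying cut of size 3: {Plant→City, Plant→x1, Plant→x2}.

3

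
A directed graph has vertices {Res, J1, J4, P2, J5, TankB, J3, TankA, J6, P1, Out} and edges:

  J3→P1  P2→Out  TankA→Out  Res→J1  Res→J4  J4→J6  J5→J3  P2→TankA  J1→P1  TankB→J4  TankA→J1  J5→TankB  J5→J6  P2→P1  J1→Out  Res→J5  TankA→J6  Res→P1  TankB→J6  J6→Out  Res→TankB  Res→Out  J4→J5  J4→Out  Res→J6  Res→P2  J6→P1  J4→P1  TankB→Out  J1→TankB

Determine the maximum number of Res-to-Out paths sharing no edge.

6

Assign every edge capacity 1; by Menger, the answer equals the max flow.
Path Res→Out (+1); total 1.
Path Res→J1→Out (+1); total 2.
Path Res→J4→Out (+1); total 3.
Path Res→P2→Out (+1); total 4.
Path Res→TankB→Out (+1); total 5.
Path Res→J6→Out (+1); total 6.
No residual Res→Out path; max flow = 6.
Certifying cut of size 6: {J4→Out, J6→Out, Res→J1, Res→Out, Res→P2, TankB→Out}.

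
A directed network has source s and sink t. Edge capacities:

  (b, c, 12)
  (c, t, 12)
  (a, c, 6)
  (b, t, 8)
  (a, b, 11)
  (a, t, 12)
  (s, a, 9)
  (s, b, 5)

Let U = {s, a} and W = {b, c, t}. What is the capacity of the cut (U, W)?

34

Edges leaving {s, a}: s→b (5), a→b (11), a→c (6), a→t (12).
Cut capacity = 5 + 11 + 6 + 12 = 34.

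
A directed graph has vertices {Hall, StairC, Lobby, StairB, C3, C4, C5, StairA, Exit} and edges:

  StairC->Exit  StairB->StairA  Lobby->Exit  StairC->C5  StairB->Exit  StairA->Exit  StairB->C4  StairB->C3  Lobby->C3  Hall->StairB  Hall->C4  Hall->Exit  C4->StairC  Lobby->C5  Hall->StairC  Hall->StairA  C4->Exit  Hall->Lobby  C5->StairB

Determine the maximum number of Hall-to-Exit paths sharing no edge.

6

Assign every edge capacity 1; by Menger, the answer equals the max flow.
Path Hall→Exit (+1); total 1.
Path Hall→StairC→Exit (+1); total 2.
Path Hall→Lobby→Exit (+1); total 3.
Path Hall→StairB→Exit (+1); total 4.
Path Hall→C4→Exit (+1); total 5.
Path Hall→StairA→Exit (+1); total 6.
No residual Hall→Exit path; max flow = 6.
Certifying cut of size 6: {Hall→C4, Hall→Exit, Hall→Lobby, Hall→StairA, Hall→StairB, Hall→StairC}.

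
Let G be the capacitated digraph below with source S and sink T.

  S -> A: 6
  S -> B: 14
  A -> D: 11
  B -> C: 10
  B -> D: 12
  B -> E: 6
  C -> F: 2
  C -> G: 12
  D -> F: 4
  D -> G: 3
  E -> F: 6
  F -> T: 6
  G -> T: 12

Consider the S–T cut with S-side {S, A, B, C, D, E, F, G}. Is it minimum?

Given cut capacity: 6 + 12 = 18.
Augment S→A→D→F→T: bottleneck 4, flow now 4.
Augment S→A→D→G→T: bottleneck 2, flow now 6.
Augment S→B→C→F→T: bottleneck 2, flow now 8.
Augment S→B→C→G→T: bottleneck 8, flow now 16.
Augment S→B→D→G→T: bottleneck 1, flow now 17.
Augment S→B→E→F→C→G→T: bottleneck 1, flow now 18. (uses reverse residual edge)
No augmenting path remains; maximum flow = 18.
Cut capacity 18 equals the max flow, so it is a minimum cut.

Yes — it is a minimum cut (capacity 18).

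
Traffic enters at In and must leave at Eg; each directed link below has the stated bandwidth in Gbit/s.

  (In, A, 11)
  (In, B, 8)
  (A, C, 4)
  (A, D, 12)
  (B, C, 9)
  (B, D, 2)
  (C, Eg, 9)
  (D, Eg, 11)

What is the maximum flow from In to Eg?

Augment In→A→C→Eg: bottleneck 4, flow now 4.
Augment In→A→D→Eg: bottleneck 7, flow now 11.
Augment In→B→C→Eg: bottleneck 5, flow now 16.
Augment In→B→D→Eg: bottleneck 2, flow now 18.
Augment In→B→C→A→D→Eg: bottleneck 1, flow now 19. (uses reverse residual edge)
No augmenting path remains; maximum flow = 19.
In the residual graph, reachable from In: {In}.
Min-cut edges: In→A (11), In→B (8); capacity 11 + 8 = 19.
This cut is saturated, so no flow can exceed 19.

19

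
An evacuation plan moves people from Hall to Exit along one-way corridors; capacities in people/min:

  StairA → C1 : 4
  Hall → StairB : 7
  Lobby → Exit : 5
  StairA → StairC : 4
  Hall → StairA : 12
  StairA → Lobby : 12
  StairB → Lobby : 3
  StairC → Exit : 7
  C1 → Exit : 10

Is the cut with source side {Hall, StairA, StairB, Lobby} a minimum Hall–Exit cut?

Yes — it is a minimum cut (capacity 13).

Given cut capacity: 4 + 4 + 5 = 13.
Augment Hall→StairA→StairC→Exit: bottleneck 4, flow now 4.
Augment Hall→StairA→C1→Exit: bottleneck 4, flow now 8.
Augment Hall→StairA→Lobby→Exit: bottleneck 4, flow now 12.
Augment Hall→StairB→Lobby→Exit: bottleneck 1, flow now 13.
No augmenting path remains; maximum flow = 13.
Cut capacity 13 equals the max flow, so it is a minimum cut.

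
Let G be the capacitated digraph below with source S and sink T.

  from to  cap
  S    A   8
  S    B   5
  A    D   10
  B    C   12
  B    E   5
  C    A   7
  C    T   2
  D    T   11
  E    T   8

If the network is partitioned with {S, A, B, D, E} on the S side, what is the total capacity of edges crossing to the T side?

31

Edges leaving {S, A, B, D, E}: B→C (12), D→T (11), E→T (8).
Cut capacity = 12 + 11 + 8 = 31.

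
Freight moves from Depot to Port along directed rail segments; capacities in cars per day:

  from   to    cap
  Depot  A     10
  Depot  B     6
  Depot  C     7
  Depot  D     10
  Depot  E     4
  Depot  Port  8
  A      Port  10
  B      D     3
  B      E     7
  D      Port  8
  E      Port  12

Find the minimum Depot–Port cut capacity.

Augment Depot→Port: bottleneck 8, flow now 8.
Augment Depot→A→Port: bottleneck 10, flow now 18.
Augment Depot→D→Port: bottleneck 8, flow now 26.
Augment Depot→E→Port: bottleneck 4, flow now 30.
Augment Depot→B→E→Port: bottleneck 6, flow now 36.
No augmenting path remains; maximum flow = 36.
By max-flow min-cut, the minimum cut capacity equals the max flow.
In the residual graph, reachable from Depot: {Depot, C, D}.
Min-cut edges: Depot→A (10), Depot→B (6), Depot→E (4), Depot→Port (8), D→Port (8); capacity 10 + 6 + 4 + 8 + 8 = 36.

36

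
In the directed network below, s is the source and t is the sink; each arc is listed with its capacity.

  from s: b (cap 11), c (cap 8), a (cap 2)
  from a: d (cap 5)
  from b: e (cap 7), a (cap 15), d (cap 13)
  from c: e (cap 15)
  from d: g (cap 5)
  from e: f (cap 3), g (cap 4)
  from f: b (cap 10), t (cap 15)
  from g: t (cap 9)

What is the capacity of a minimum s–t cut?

Augment s→a→d→g→t: bottleneck 2, flow now 2.
Augment s→b→d→g→t: bottleneck 3, flow now 5.
Augment s→b→e→f→t: bottleneck 3, flow now 8.
Augment s→b→e→g→t: bottleneck 4, flow now 12.
No augmenting path remains; maximum flow = 12.
By max-flow min-cut, the minimum cut capacity equals the max flow.
In the residual graph, reachable from s: {s, a, b, c, d, e}.
Min-cut edges: d→g (5), e→f (3), e→g (4); capacity 5 + 3 + 4 = 12.

12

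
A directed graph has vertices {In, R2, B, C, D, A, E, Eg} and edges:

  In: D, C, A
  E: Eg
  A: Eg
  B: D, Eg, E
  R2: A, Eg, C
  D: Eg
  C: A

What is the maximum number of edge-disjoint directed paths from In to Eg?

Assign every edge capacity 1; by Menger, the answer equals the max flow.
Path In→D→Eg (+1); total 1.
Path In→A→Eg (+1); total 2.
No residual In→Eg path; max flow = 2.
Certifying cut of size 2: {A→Eg, In→D}.

2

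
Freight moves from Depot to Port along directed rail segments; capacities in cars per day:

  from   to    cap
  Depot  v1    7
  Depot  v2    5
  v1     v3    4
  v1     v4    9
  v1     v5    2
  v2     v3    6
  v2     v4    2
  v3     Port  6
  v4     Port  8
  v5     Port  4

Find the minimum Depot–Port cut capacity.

12

Augment Depot→v1→v3→Port: bottleneck 4, flow now 4.
Augment Depot→v1→v4→Port: bottleneck 3, flow now 7.
Augment Depot→v2→v3→Port: bottleneck 2, flow now 9.
Augment Depot→v2→v4→Port: bottleneck 2, flow now 11.
Augment Depot→v2→v3→v1→v4→Port: bottleneck 1, flow now 12. (uses reverse residual edge)
No augmenting path remains; maximum flow = 12.
By max-flow min-cut, the minimum cut capacity equals the max flow.
In the residual graph, reachable from Depot: {Depot}.
Min-cut edges: Depot→v1 (7), Depot→v2 (5); capacity 7 + 5 = 12.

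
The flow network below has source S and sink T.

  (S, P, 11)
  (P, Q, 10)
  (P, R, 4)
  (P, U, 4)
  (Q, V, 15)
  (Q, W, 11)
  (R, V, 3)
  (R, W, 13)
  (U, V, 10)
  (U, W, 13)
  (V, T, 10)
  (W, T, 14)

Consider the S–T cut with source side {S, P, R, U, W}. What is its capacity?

Edges leaving {S, P, R, U, W}: P→Q (10), R→V (3), U→V (10), W→T (14).
Cut capacity = 10 + 3 + 10 + 14 = 37.

37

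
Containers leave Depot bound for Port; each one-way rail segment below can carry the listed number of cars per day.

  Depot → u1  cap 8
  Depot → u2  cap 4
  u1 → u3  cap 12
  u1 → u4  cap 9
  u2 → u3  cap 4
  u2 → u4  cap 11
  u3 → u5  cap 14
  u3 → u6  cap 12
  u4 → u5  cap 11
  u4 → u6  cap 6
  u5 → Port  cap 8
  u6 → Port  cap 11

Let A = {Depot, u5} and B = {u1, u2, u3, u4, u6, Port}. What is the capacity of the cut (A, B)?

Edges leaving {Depot, u5}: Depot→u1 (8), Depot→u2 (4), u5→Port (8).
Cut capacity = 8 + 4 + 8 = 20.

20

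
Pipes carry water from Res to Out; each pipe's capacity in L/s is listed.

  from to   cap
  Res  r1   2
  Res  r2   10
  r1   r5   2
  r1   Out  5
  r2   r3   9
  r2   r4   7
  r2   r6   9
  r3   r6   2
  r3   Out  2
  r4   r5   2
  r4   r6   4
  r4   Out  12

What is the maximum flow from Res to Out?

Augment Res→r1→Out: bottleneck 2, flow now 2.
Augment Res→r2→r3→Out: bottleneck 2, flow now 4.
Augment Res→r2→r4→Out: bottleneck 7, flow now 11.
No augmenting path remains; maximum flow = 11.
In the residual graph, reachable from Res: {Res, r2, r3, r6}.
Min-cut edges: Res→r1 (2), r2→r4 (7), r3→Out (2); capacity 2 + 7 + 2 = 11.
This cut is saturated, so no flow can exceed 11.

11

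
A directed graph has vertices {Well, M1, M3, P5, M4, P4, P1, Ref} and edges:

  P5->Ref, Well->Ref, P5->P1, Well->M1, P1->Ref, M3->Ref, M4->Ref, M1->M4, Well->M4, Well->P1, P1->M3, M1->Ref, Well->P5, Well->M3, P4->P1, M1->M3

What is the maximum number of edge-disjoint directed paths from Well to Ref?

6

Assign every edge capacity 1; by Menger, the answer equals the max flow.
Path Well→Ref (+1); total 1.
Path Well→M1→Ref (+1); total 2.
Path Well→M3→Ref (+1); total 3.
Path Well→P5→Ref (+1); total 4.
Path Well→M4→Ref (+1); total 5.
Path Well→P1→Ref (+1); total 6.
No residual Well→Ref path; max flow = 6.
Certifying cut of size 6: {Well→M1, Well→M3, Well→M4, Well→P1, Well→P5, Well→Ref}.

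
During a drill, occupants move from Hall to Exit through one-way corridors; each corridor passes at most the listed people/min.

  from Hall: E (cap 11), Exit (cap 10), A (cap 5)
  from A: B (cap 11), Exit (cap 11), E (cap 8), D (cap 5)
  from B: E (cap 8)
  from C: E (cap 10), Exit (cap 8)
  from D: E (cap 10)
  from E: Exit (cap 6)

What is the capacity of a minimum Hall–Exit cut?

21

Augment Hall→Exit: bottleneck 10, flow now 10.
Augment Hall→A→Exit: bottleneck 5, flow now 15.
Augment Hall→E→Exit: bottleneck 6, flow now 21.
No augmenting path remains; maximum flow = 21.
By max-flow min-cut, the minimum cut capacity equals the max flow.
In the residual graph, reachable from Hall: {Hall, E}.
Min-cut edges: Hall→A (5), Hall→Exit (10), E→Exit (6); capacity 5 + 10 + 6 = 21.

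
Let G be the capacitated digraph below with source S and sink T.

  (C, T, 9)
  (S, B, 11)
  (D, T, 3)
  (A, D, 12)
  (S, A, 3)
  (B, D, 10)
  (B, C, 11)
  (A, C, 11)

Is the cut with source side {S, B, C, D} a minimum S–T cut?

Given cut capacity: 3 + 9 + 3 = 15.
Augment S→A→C→T: bottleneck 3, flow now 3.
Augment S→B→C→T: bottleneck 6, flow now 9.
Augment S→B→D→T: bottleneck 3, flow now 12.
No augmenting path remains; maximum flow = 12.
In the residual graph, reachable from S: {S, A, B, C, D}.
Min-cut edges: C→T (9), D→T (3); capacity 9 + 3 = 12.
Cut capacity 15 exceeds the max flow 12, so it is not minimum.

No — its capacity is 15, but the minimum cut has capacity 12.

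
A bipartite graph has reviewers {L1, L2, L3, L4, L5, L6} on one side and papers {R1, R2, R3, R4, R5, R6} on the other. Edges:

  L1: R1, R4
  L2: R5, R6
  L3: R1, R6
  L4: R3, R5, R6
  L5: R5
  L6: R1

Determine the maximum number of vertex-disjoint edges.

Unit-capacity flow: source→left, listed edges, right→sink; max matching = max flow.
Augmenting path L1→R1 (+1); matched 1.
Augmenting path L2→R5 (+1); matched 2.
Augmenting path L3→R6 (+1); matched 3.
Augmenting path L4→R3 (+1); matched 4.
Augmenting path L6→R1→L1→R4 (+1); matched 5.
No augmenting path remains; maximum matching = 5.
König certificate: {L1, L4, R1, R5, R6} is a vertex cover of size 5 (every listed pair touches it), so no matching can be larger.

5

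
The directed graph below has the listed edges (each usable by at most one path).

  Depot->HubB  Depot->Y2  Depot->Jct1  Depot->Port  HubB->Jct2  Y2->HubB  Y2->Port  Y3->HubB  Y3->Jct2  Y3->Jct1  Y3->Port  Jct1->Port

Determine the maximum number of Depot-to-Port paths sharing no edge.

3

Assign every edge capacity 1; by Menger, the answer equals the max flow.
Path Depot→Port (+1); total 1.
Path Depot→Y2→Port (+1); total 2.
Path Depot→Jct1→Port (+1); total 3.
No residual Depot→Port path; max flow = 3.
Certifying cut of size 3: {Depot→Jct1, Depot→Port, Depot→Y2}.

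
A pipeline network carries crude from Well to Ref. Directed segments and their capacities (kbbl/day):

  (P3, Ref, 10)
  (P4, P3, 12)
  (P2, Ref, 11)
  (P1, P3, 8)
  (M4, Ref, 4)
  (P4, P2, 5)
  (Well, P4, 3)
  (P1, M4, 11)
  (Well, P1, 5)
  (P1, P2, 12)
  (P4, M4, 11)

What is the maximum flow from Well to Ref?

8

Augment Well→P1→M4→Ref: bottleneck 4, flow now 4.
Augment Well→P1→P3→Ref: bottleneck 1, flow now 5.
Augment Well→P4→P3→Ref: bottleneck 3, flow now 8.
No augmenting path remains; maximum flow = 8.
In the residual graph, reachable from Well: {Well}.
Min-cut edges: Well→P1 (5), Well→P4 (3); capacity 5 + 3 = 8.
This cut is saturated, so no flow can exceed 8.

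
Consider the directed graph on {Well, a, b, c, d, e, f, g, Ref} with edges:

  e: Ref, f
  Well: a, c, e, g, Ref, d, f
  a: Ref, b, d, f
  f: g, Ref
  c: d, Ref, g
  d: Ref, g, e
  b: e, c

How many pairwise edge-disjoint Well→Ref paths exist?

Assign every edge capacity 1; by Menger, the answer equals the max flow.
Path Well→Ref (+1); total 1.
Path Well→a→Ref (+1); total 2.
Path Well→c→Ref (+1); total 3.
Path Well→d→Ref (+1); total 4.
Path Well→e→Ref (+1); total 5.
Path Well→f→Ref (+1); total 6.
No residual Well→Ref path; max flow = 6.
Certifying cut of size 6: {Well→Ref, Well→a, Well→c, Well→d, Well→e, Well→f}.

6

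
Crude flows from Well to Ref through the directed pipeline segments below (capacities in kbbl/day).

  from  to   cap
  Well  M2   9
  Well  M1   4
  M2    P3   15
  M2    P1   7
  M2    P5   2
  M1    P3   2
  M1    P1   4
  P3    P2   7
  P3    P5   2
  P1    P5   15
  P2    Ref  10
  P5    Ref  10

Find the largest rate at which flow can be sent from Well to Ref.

13

Augment Well→M2→P5→Ref: bottleneck 2, flow now 2.
Augment Well→M2→P3→P2→Ref: bottleneck 7, flow now 9.
Augment Well→M1→P3→P5→Ref: bottleneck 2, flow now 11.
Augment Well→M1→P1→P5→Ref: bottleneck 2, flow now 13.
No augmenting path remains; maximum flow = 13.
In the residual graph, reachable from Well: {Well}.
Min-cut edges: Well→M2 (9), Well→M1 (4); capacity 9 + 4 = 13.
This cut is saturated, so no flow can exceed 13.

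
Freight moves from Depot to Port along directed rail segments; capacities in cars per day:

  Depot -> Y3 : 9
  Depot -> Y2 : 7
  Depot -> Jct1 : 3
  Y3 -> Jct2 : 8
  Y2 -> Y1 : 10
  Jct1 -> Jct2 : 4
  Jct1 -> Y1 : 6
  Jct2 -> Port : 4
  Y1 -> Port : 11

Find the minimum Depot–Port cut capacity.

Augment Depot→Y3→Jct2→Port: bottleneck 4, flow now 4.
Augment Depot→Y2→Y1→Port: bottleneck 7, flow now 11.
Augment Depot→Jct1→Y1→Port: bottleneck 3, flow now 14.
No augmenting path remains; maximum flow = 14.
By max-flow min-cut, the minimum cut capacity equals the max flow.
In the residual graph, reachable from Depot: {Depot, Y3, Jct2}.
Min-cut edges: Depot→Y2 (7), Depot→Jct1 (3), Jct2→Port (4); capacity 7 + 3 + 4 = 14.

14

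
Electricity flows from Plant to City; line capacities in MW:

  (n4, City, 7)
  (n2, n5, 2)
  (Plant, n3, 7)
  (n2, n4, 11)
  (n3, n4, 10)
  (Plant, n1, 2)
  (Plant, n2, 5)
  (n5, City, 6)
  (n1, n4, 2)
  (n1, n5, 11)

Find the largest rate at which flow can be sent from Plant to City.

11

Augment Plant→n1→n4→City: bottleneck 2, flow now 2.
Augment Plant→n2→n4→City: bottleneck 5, flow now 7.
Augment Plant→n3→n4→n1→n5→City: bottleneck 2, flow now 9. (uses reverse residual edge)
Augment Plant→n3→n4→n2→n5→City: bottleneck 2, flow now 11. (uses reverse residual edge)
No augmenting path remains; maximum flow = 11.
In the residual graph, reachable from Plant: {Plant, n2, n3, n4}.
Min-cut edges: Plant→n1 (2), n2→n5 (2), n4→City (7); capacity 2 + 2 + 7 = 11.
This cut is saturated, so no flow can exceed 11.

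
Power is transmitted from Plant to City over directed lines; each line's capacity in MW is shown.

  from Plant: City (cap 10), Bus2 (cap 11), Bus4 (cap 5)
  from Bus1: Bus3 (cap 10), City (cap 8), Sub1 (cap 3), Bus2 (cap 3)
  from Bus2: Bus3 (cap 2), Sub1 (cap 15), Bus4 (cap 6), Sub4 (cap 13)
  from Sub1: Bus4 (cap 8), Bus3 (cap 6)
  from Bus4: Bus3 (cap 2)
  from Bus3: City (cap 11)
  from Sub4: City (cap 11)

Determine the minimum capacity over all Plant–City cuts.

Augment Plant→City: bottleneck 10, flow now 10.
Augment Plant→Bus2→Bus3→City: bottleneck 2, flow now 12.
Augment Plant→Bus2→Sub4→City: bottleneck 9, flow now 21.
Augment Plant→Bus4→Bus3→City: bottleneck 2, flow now 23.
No augmenting path remains; maximum flow = 23.
By max-flow min-cut, the minimum cut capacity equals the max flow.
In the residual graph, reachable from Plant: {Plant, Bus4}.
Min-cut edges: Plant→Bus2 (11), Plant→City (10), Bus4→Bus3 (2); capacity 11 + 10 + 2 = 23.

23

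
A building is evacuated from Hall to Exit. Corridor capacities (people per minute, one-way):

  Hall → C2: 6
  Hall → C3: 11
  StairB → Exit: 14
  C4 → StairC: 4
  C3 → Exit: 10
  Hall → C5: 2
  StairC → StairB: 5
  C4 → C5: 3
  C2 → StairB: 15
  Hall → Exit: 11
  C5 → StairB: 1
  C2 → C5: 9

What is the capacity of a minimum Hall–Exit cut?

Augment Hall→Exit: bottleneck 11, flow now 11.
Augment Hall→C3→Exit: bottleneck 10, flow now 21.
Augment Hall→C2→StairB→Exit: bottleneck 6, flow now 27.
Augment Hall→C5→StairB→Exit: bottleneck 1, flow now 28.
No augmenting path remains; maximum flow = 28.
By max-flow min-cut, the minimum cut capacity equals the max flow.
In the residual graph, reachable from Hall: {Hall, C5, C3}.
Min-cut edges: Hall→C2 (6), Hall→Exit (11), C5→StairB (1), C3→Exit (10); capacity 6 + 11 + 1 + 10 = 28.

28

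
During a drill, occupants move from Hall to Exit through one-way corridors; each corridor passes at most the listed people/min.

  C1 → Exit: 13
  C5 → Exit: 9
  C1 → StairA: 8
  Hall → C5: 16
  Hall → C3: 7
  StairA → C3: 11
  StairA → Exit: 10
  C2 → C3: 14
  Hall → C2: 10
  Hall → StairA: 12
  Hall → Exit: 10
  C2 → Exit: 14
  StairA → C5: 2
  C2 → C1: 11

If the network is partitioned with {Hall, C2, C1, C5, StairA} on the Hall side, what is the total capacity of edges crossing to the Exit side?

88

Edges leaving {Hall, C2, C1, C5, StairA}: Hall→C3 (7), Hall→Exit (10), C2→C3 (14), C2→Exit (14), C1→Exit (13), C5→Exit (9), StairA→C3 (11), StairA→Exit (10).
Cut capacity = 7 + 10 + 14 + 14 + 13 + 9 + 11 + 10 = 88.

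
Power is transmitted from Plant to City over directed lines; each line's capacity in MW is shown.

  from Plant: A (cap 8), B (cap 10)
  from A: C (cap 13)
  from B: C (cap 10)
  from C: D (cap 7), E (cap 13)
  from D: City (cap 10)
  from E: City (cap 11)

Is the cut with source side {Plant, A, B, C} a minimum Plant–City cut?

No — its capacity is 20, but the minimum cut has capacity 18.

Given cut capacity: 7 + 13 = 20.
Augment Plant→A→C→D→City: bottleneck 7, flow now 7.
Augment Plant→A→C→E→City: bottleneck 1, flow now 8.
Augment Plant→B→C→E→City: bottleneck 10, flow now 18.
No augmenting path remains; maximum flow = 18.
In the residual graph, reachable from Plant: {Plant}.
Min-cut edges: Plant→A (8), Plant→B (10); capacity 8 + 10 = 18.
Cut capacity 20 exceeds the max flow 18, so it is not minimum.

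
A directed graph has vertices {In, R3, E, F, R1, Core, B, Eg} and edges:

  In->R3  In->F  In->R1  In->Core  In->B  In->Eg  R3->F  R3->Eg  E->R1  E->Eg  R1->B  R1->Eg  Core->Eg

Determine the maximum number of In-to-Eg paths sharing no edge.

4

Assign every edge capacity 1; by Menger, the answer equals the max flow.
Path In→Eg (+1); total 1.
Path In→R3→Eg (+1); total 2.
Path In→R1→Eg (+1); total 3.
Path In→Core→Eg (+1); total 4.
No residual In→Eg path; max flow = 4.
Certifying cut of size 4: {In→Core, In→Eg, In→R1, In→R3}.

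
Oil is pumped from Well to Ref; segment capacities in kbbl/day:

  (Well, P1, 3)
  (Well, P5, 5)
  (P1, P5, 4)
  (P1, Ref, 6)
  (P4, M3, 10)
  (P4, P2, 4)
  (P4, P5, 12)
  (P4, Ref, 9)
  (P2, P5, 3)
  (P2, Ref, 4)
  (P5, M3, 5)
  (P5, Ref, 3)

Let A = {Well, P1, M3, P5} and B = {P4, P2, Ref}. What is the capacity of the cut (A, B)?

9

Edges leaving {Well, P1, M3, P5}: P1→Ref (6), P5→Ref (3).
Cut capacity = 6 + 3 = 9.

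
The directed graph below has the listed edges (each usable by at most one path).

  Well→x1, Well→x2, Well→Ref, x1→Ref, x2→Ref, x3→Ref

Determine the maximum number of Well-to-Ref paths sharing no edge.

Assign every edge capacity 1; by Menger, the answer equals the max flow.
Path Well→Ref (+1); total 1.
Path Well→x1→Ref (+1); total 2.
Path Well→x2→Ref (+1); total 3.
No residual Well→Ref path; max flow = 3.
Certifying cut of size 3: {Well→Ref, Well→x1, Well→x2}.

3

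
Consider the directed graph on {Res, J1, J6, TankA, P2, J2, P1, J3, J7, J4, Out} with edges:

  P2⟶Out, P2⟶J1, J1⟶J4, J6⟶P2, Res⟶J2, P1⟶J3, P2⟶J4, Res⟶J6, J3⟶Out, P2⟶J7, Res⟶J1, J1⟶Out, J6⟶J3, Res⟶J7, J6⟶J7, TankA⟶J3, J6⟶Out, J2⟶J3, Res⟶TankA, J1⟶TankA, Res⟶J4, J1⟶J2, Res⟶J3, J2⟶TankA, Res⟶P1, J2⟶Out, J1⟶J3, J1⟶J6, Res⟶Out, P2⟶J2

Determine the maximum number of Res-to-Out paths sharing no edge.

5

Assign every edge capacity 1; by Menger, the answer equals the max flow.
Path Res→Out (+1); total 1.
Path Res→J1→Out (+1); total 2.
Path Res→J6→Out (+1); total 3.
Path Res→J2→Out (+1); total 4.
Path Res→J3→Out (+1); total 5.
No residual Res→Out path; max flow = 5.
Certifying cut of size 5: {J3→Out, Res→J1, Res→J2, Res→J6, Res→Out}.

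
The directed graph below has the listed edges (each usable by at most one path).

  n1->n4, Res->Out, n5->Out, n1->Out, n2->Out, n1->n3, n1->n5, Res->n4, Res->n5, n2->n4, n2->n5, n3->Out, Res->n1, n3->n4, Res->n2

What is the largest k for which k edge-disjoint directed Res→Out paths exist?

Assign every edge capacity 1; by Menger, the answer equals the max flow.
Path Res→Out (+1); total 1.
Path Res→n1→Out (+1); total 2.
Path Res→n2→Out (+1); total 3.
Path Res→n5→Out (+1); total 4.
No residual Res→Out path; max flow = 4.
Certifying cut of size 4: {Res→Out, Res→n1, Res→n2, Res→n5}.

4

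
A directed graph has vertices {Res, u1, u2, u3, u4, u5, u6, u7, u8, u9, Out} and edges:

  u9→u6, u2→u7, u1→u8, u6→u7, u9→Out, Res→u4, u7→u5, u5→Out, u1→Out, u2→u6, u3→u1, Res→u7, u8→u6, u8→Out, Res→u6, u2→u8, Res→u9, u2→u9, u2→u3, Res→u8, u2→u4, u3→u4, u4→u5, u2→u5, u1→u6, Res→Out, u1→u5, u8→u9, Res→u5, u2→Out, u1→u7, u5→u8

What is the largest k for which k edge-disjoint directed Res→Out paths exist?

4

Assign every edge capacity 1; by Menger, the answer equals the max flow.
Path Res→Out (+1); total 1.
Path Res→u5→Out (+1); total 2.
Path Res→u8→Out (+1); total 3.
Path Res→u9→Out (+1); total 4.
No residual Res→Out path; max flow = 4.
Certifying cut of size 4: {Res→Out, u5→Out, u8→Out, u9→Out}.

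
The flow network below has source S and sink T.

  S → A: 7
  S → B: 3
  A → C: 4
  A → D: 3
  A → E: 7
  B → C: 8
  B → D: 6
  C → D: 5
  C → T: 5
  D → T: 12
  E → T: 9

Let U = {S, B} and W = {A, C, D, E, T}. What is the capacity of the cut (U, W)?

Edges leaving {S, B}: S→A (7), B→C (8), B→D (6).
Cut capacity = 7 + 8 + 6 = 21.

21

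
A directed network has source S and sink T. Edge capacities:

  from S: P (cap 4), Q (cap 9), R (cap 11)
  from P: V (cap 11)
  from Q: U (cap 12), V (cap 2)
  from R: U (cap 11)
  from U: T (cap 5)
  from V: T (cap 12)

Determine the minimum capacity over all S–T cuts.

11

Augment S→P→V→T: bottleneck 4, flow now 4.
Augment S→Q→U→T: bottleneck 5, flow now 9.
Augment S→Q→V→T: bottleneck 2, flow now 11.
No augmenting path remains; maximum flow = 11.
By max-flow min-cut, the minimum cut capacity equals the max flow.
In the residual graph, reachable from S: {S, Q, R, U}.
Min-cut edges: S→P (4), Q→V (2), U→T (5); capacity 4 + 2 + 5 = 11.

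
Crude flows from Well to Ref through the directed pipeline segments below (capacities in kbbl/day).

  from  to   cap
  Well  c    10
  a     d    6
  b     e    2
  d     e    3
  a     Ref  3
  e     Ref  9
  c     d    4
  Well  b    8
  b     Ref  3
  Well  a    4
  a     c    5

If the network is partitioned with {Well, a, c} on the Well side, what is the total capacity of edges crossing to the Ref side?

Edges leaving {Well, a, c}: Well→b (8), a→d (6), a→Ref (3), c→d (4).
Cut capacity = 8 + 6 + 3 + 4 = 21.

21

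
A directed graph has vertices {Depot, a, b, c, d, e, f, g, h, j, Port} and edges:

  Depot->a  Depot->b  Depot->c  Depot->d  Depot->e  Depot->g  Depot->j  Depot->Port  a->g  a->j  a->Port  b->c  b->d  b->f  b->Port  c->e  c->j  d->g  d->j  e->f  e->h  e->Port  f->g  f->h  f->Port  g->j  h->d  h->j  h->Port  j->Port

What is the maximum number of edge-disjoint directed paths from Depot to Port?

6

Assign every edge capacity 1; by Menger, the answer equals the max flow.
Path Depot→Port (+1); total 1.
Path Depot→a→Port (+1); total 2.
Path Depot→b→Port (+1); total 3.
Path Depot→e→Port (+1); total 4.
Path Depot→j→Port (+1); total 5.
Path Depot→c→e→f→Port (+1); total 6.
No residual Depot→Port path; max flow = 6.
Certifying cut of size 6: {Depot→Port, Depot→a, Depot→b, Depot→c, Depot→e, j→Port}.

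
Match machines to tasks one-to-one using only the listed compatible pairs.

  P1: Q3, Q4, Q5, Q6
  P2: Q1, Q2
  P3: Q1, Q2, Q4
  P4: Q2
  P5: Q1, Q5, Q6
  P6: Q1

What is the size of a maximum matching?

Unit-capacity flow: source→left, listed edges, right→sink; max matching = max flow.
Augmenting path P1→Q3 (+1); matched 1.
Augmenting path P2→Q1 (+1); matched 2.
Augmenting path P3→Q2 (+1); matched 3.
Augmenting path P5→Q5 (+1); matched 4.
Augmenting path P4→Q2→P3→Q4 (+1); matched 5.
No augmenting path remains; maximum matching = 5.
König certificate: {P1, P3, P5, Q1, Q2} is a vertex cover of size 5 (every listed pair touches it), so no matching can be larger.

5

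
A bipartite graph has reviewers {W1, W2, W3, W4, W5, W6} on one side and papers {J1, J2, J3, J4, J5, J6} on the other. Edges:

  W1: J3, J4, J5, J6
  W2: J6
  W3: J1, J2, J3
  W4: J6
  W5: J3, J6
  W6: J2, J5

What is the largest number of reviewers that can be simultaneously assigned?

5

Unit-capacity flow: source→left, listed edges, right→sink; max matching = max flow.
Augmenting path W1→J3 (+1); matched 1.
Augmenting path W2→J6 (+1); matched 2.
Augmenting path W3→J1 (+1); matched 3.
Augmenting path W6→J2 (+1); matched 4.
Augmenting path W5→J3→W1→J4 (+1); matched 5.
No augmenting path remains; maximum matching = 5.
König certificate: {W1, W3, W5, W6, J6} is a vertex cover of size 5 (every listed pair touches it), so no matching can be larger.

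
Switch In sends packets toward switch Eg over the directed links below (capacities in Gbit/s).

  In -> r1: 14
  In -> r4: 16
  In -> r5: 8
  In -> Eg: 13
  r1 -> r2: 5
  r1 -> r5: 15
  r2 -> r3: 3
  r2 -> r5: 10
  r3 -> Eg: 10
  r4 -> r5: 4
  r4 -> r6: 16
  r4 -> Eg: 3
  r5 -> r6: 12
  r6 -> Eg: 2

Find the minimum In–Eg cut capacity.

Augment In→Eg: bottleneck 13, flow now 13.
Augment In→r4→Eg: bottleneck 3, flow now 16.
Augment In→r4→r6→Eg: bottleneck 2, flow now 18.
Augment In→r1→r2→r3→Eg: bottleneck 3, flow now 21.
No augmenting path remains; maximum flow = 21.
By max-flow min-cut, the minimum cut capacity equals the max flow.
In the residual graph, reachable from In: {In, r1, r2, r4, r5, r6}.
Min-cut edges: In→Eg (13), r2→r3 (3), r4→Eg (3), r6→Eg (2); capacity 13 + 3 + 3 + 2 = 21.

21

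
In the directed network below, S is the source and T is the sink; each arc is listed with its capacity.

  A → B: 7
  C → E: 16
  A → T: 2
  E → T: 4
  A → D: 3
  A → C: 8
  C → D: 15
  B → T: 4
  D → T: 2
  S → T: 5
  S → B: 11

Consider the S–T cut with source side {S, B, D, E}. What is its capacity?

15

Edges leaving {S, B, D, E}: S→T (5), B→T (4), D→T (2), E→T (4).
Cut capacity = 5 + 4 + 2 + 4 = 15.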